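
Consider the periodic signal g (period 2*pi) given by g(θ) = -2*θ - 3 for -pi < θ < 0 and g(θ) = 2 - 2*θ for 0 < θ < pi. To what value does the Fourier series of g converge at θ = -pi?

-1/2

At θ = -pi the one-sided limits are g(-pi^-) = 2 - 2*pi and g(-pi^+) = -3 + 2*pi.
By Dirichlet's theorem the series converges to their average, [(2 - 2*pi) + (-3 + 2*pi)]/2 = -1/2.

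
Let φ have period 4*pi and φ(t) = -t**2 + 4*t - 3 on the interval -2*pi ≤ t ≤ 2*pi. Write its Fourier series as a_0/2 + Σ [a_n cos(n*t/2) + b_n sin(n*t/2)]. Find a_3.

16/9

a_3 = (1/(2*pi)) ∫_{-2*pi}^{2*pi} φ(t) cos(3*t/2) dt.
Integrating by parts twice (tabular method), an antiderivative of (-t**2 + 4*t - 3) cos(3*t/2) is -2*t**2*sin(3*t/2)/3 + 8*t*sin(3*t/2)/3 - 8*t*cos(3*t/2)/9 - 38*sin(3*t/2)/27 + 16*cos(3*t/2)/9; evaluating from -2*pi to 2*pi: ∫_{-2*pi}^{2*pi} (-t**2 + 4*t - 3) cos(3*t/2) dt = (-16/9 + 16*pi/9) - (-16*pi/9 - 16/9) = 32*pi/9.
Hence a_3 = (1/(2*pi))·(32*pi/9) = 16/9.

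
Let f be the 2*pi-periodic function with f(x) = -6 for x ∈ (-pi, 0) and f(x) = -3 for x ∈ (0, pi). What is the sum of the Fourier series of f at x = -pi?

-9/2

x = -pi differs from x = pi by -1 full period(s), and the series is 2*pi-periodic.
At x = pi the one-sided limits are f(pi^-) = -3 and f(pi^+) = -6.
By Dirichlet's theorem the series converges to their average, [(-3) + (-6)]/2 = -9/2.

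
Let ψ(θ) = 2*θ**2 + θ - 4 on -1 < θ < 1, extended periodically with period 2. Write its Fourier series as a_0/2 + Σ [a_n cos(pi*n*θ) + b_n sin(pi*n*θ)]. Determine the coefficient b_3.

b_3 = ∫_{-1}^{1} ψ(θ) sin(3*pi*θ) dθ.
Integrating by parts twice (tabular method), an antiderivative of (2*θ**2 + θ - 4) sin(3*pi*θ) is -2*θ**2*cos(3*pi*θ)/(3*pi) + 4*θ*sin(3*pi*θ)/(9*pi**2) - θ*cos(3*pi*θ)/(3*pi) + sin(3*pi*θ)/(9*pi**2) + 4*cos(3*pi*θ)/(27*pi**3) + 4*cos(3*pi*θ)/(3*pi); evaluating from -1 to 1: ∫_{-1}^{1} (2*θ**2 + θ - 4) sin(3*pi*θ) dθ = ((-9*pi**2 - 4)/(27*pi**3)) - ((-pi**2 - 4/27)/pi**3) = 2/(3*pi).
Hence b_3 = 2/(3*pi).

2/(3*pi)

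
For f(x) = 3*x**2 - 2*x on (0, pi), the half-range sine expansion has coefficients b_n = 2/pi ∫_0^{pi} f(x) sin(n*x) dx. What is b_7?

2*(-98*pi - 12 + 147*pi**2)/(343*pi)

b_7 = 2/pi ∫_0^{pi} (3*x**2 - 2*x) sin(7*x) dx.
Integrating by parts twice (tabular method), an antiderivative of (3*x**2 - 2*x) sin(7*x) is -3*x**2*cos(7*x)/7 + 6*x*sin(7*x)/49 + 2*x*cos(7*x)/7 - 2*sin(7*x)/49 + 6*cos(7*x)/343; evaluating from 0 to pi: ∫_{0}^{pi} (3*x**2 - 2*x) sin(7*x) dx = (-2*pi/7 - 6/343 + 3*pi**2/7) - (6/343) = -2*pi/7 - 12/343 + 3*pi**2/7.
Hence b_7 = (2/pi)·(-2*pi/7 - 12/343 + 3*pi**2/7) = 2*(-98*pi - 12 + 147*pi**2)/(343*pi).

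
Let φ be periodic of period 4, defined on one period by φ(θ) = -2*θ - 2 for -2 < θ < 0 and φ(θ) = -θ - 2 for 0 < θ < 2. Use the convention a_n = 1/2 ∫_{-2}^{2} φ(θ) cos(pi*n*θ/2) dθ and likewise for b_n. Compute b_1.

-6/pi

b_1 = 1/2 ∫_{-2}^{2} φ(θ) sin(pi*θ/2) dθ.
Split the integral at the breakpoints.
Integrating by parts (boundary term plus one more integral), an antiderivative of (-2*θ - 2) sin(pi*θ/2) is 4*θ*cos(pi*θ/2)/pi - 8*sin(pi*θ/2)/pi**2 + 4*cos(pi*θ/2)/pi; evaluating from -2 to 0: ∫_{-2}^{0} (-2*θ - 2) sin(pi*θ/2) dθ = (4/pi) - (4/pi) = 0.
Integrating by parts (boundary term plus one more integral), an antiderivative of (-θ - 2) sin(pi*θ/2) is 2*θ*cos(pi*θ/2)/pi - 4*sin(pi*θ/2)/pi**2 + 4*cos(pi*θ/2)/pi; evaluating from 0 to 2: ∫_{0}^{2} (-θ - 2) sin(pi*θ/2) dθ = (-8/pi) - (4/pi) = -12/pi.
Summing the pieces and multiplying by (1/2) gives b_1 = -6/pi.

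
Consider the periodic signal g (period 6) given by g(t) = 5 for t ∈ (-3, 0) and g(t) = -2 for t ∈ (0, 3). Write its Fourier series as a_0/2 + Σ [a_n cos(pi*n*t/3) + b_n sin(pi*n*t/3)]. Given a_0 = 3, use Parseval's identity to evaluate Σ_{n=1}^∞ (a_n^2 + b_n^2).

Parseval: a_0^2/2 + Σ_{n≥1} (a_n^2+b_n^2) = 1/3 ∫_{-3}^{3} g(t)^2 dt = 29.
Subtract a_0^2/2 = 9/2: Σ (a_n^2+b_n^2) = 49/2.

49/2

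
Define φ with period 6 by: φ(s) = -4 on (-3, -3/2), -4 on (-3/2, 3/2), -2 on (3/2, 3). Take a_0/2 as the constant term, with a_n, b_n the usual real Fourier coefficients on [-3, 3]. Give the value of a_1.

a_1 = 1/3 ∫_{-3}^{3} φ(s) cos(pi*s/3) ds.
Split the integral at the breakpoints.
Directly, an antiderivative of (-4) cos(pi*s/3) is -12*sin(pi*s/3)/pi; evaluating from -3 to -3/2: ∫_{-3}^{-3/2} (-4) cos(pi*s/3) ds = (12/pi) - (0) = 12/pi.
Directly, an antiderivative of (-4) cos(pi*s/3) is -12*sin(pi*s/3)/pi; evaluating from -3/2 to 3/2: ∫_{-3/2}^{3/2} (-4) cos(pi*s/3) ds = (-12/pi) - (12/pi) = -24/pi.
Directly, an antiderivative of (-2) cos(pi*s/3) is -6*sin(pi*s/3)/pi; evaluating from 3/2 to 3: ∫_{3/2}^{3} (-2) cos(pi*s/3) ds = (0) - (-6/pi) = 6/pi.
Summing the pieces and multiplying by (1/3) gives a_1 = -2/pi.

-2/pi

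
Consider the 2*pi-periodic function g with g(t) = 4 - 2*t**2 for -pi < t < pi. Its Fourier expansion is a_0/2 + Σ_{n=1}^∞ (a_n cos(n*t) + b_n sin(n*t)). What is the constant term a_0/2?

4 - 2*pi**2/3

a_0 = 1/pi ∫_{-pi}^{pi} g(t) dt = 1/pi · (4*pi*(6 - pi**2)/3) = 8 - 4*pi**2/3.
So the constant term a_0/2 = 4 - 2*pi**2/3.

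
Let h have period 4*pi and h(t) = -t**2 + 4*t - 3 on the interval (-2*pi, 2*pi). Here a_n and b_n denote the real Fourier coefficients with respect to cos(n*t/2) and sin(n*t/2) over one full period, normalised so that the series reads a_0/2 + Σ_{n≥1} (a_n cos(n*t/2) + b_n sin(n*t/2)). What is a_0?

a_0 = (1/(2*pi)) ∫_{-2*pi}^{2*pi} h(t) dt = (1/(2*pi)) · (-16*pi**3/3 - 12*pi) = -8*pi**2/3 - 6.

-8*pi**2/3 - 6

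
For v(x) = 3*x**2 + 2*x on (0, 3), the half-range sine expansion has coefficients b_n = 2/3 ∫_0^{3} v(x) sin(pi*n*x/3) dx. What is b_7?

6*(-36 + 539*pi**2)/(343*pi**3)

b_7 = 2/3 ∫_0^{3} (3*x**2 + 2*x) sin(7*pi*x/3) dx.
Integrating by parts twice (tabular method), an antiderivative of (3*x**2 + 2*x) sin(7*pi*x/3) is -9*x**2*cos(7*pi*x/3)/(7*pi) + 54*x*sin(7*pi*x/3)/(49*pi**2) - 6*x*cos(7*pi*x/3)/(7*pi) + 18*sin(7*pi*x/3)/(49*pi**2) + 162*cos(7*pi*x/3)/(343*pi**3); evaluating from 0 to 3: ∫_{0}^{3} (3*x**2 + 2*x) sin(7*pi*x/3) dx = (9*(-18 + 539*pi**2)/(343*pi**3)) - (162/(343*pi**3)) = 9*(-36 + 539*pi**2)/(343*pi**3).
Hence b_7 = (2/3)·(9*(-36 + 539*pi**2)/(343*pi**3)) = 6*(-36 + 539*pi**2)/(343*pi**3).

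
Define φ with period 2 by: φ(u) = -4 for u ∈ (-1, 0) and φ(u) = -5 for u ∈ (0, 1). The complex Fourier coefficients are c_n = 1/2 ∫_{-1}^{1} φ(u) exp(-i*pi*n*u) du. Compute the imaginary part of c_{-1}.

Since φ is real-valued, Im(c_{-1}) = -1/2 ∫_{-1}^{1} φ(u) sin(-pi*u) du = b_{1}/2.
Split the integral at the breakpoints.
Directly, an antiderivative of (-4) sin(-pi*u) is -4*cos(pi*u)/pi; evaluating from -1 to 0: ∫_{-1}^{0} (-4) sin(-pi*u) du = (-4/pi) - (4/pi) = -8/pi.
Directly, an antiderivative of (-5) sin(-pi*u) is -5*cos(pi*u)/pi; evaluating from 0 to 1: ∫_{0}^{1} (-5) sin(-pi*u) du = (5/pi) - (-5/pi) = 10/pi.
So ∫_{-1}^{1} φ(u) sin(-pi*u) du = 2/pi.
Hence Im(c_{-1}) = (-1/2)·(2/pi) = -1/pi.

-1/pi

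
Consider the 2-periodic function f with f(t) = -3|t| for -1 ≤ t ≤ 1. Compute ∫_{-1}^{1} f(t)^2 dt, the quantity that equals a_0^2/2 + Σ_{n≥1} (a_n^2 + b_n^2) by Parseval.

6

∫_{-1}^{1} f(t)^2 dt = 6.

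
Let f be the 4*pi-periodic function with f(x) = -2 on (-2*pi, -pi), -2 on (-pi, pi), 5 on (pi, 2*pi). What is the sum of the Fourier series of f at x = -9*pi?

-2

x = -9*pi differs from x = -pi by -2 full period(s), and the series is 4*pi-periodic.
f is continuous at x = -pi with value -2, so the series converges to -2 there.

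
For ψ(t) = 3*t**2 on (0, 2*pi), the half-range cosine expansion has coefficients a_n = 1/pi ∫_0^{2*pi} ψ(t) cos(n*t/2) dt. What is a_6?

4/3

a_6 = 1/pi ∫_0^{2*pi} (3*t**2) cos(3*t) dt.
Integrating by parts twice (tabular method), an antiderivative of (3*t**2) cos(3*t) is t**2*sin(3*t) + 2*t*cos(3*t)/3 - 2*sin(3*t)/9; evaluating from 0 to 2*pi: ∫_{0}^{2*pi} (3*t**2) cos(3*t) dt = (4*pi/3) - (0) = 4*pi/3.
Hence a_6 = (1/pi)·(4*pi/3) = 4/3.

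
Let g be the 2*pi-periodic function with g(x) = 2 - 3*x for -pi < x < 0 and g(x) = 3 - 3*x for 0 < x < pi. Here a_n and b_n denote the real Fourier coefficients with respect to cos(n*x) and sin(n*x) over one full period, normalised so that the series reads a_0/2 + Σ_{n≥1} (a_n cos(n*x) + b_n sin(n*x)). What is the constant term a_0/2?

5/2

a_0 = 1/pi ∫_{-pi}^{pi} g(x) dx = 1/pi · (5*pi) = 5.
So the constant term a_0/2 = 5/2.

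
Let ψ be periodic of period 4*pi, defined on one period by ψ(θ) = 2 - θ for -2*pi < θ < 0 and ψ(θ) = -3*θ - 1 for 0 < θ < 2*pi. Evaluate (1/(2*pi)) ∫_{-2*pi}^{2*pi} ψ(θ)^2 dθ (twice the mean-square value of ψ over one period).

5 + 10*pi + 40*pi**2/3

(1/(2*pi)) ∫_{-2*pi}^{2*pi} ψ(θ)^2 dθ = (1/(2*pi)) · (10*pi*(3 + 6*pi + 8*pi**2)/3) = 5 + 10*pi + 40*pi**2/3.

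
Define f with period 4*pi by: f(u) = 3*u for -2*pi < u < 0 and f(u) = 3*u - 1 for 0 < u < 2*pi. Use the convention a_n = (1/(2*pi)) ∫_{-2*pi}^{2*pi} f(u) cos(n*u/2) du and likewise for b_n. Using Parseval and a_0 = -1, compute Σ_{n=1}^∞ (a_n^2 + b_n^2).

-6*pi + 1/2 + 24*pi**2

Parseval: a_0^2/2 + Σ_{n≥1} (a_n^2+b_n^2) = (1/(2*pi)) ∫_{-2*pi}^{2*pi} f(u)^2 du = -6*pi + 1 + 24*pi**2.
Subtract a_0^2/2 = 1/2: Σ (a_n^2+b_n^2) = -6*pi + 1/2 + 24*pi**2.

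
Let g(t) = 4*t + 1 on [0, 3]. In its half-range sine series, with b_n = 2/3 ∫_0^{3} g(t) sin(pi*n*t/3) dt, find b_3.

b_3 = 2/3 ∫_0^{3} (4*t + 1) sin(pi*t) dt.
Integrating by parts (boundary term plus one more integral), an antiderivative of (4*t + 1) sin(pi*t) is -4*t*cos(pi*t)/pi + 4*sin(pi*t)/pi**2 - cos(pi*t)/pi; evaluating from 0 to 3: ∫_{0}^{3} (4*t + 1) sin(pi*t) dt = (13/pi) - (-1/pi) = 14/pi.
Hence b_3 = (2/3)·(14/pi) = 28/(3*pi).

28/(3*pi)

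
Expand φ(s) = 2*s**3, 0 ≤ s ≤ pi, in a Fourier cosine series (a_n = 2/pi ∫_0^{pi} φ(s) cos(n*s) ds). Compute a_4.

3*pi/4

a_4 = 2/pi ∫_0^{pi} (2*s**3) cos(4*s) ds.
Integrating by parts three times (tabular method), an antiderivative of (2*s**3) cos(4*s) is s**3*sin(4*s)/2 + 3*s**2*cos(4*s)/8 - 3*s*sin(4*s)/16 - 3*cos(4*s)/64; evaluating from 0 to pi: ∫_{0}^{pi} (2*s**3) cos(4*s) ds = (-3/64 + 3*pi**2/8) - (-3/64) = 3*pi**2/8.
Hence a_4 = (2/pi)·(3*pi**2/8) = 3*pi/4.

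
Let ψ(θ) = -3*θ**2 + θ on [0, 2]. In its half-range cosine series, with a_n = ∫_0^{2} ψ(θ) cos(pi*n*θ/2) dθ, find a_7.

40/(49*pi**2)

a_7 = ∫_0^{2} (-3*θ**2 + θ) cos(7*pi*θ/2) dθ.
Integrating by parts twice (tabular method), an antiderivative of (-3*θ**2 + θ) cos(7*pi*θ/2) is -6*θ**2*sin(7*pi*θ/2)/(7*pi) + 2*θ*sin(7*pi*θ/2)/(7*pi) - 24*θ*cos(7*pi*θ/2)/(49*pi**2) + 48*sin(7*pi*θ/2)/(343*pi**3) + 4*cos(7*pi*θ/2)/(49*pi**2); evaluating from 0 to 2: ∫_{0}^{2} (-3*θ**2 + θ) cos(7*pi*θ/2) dθ = (44/(49*pi**2)) - (4/(49*pi**2)) = 40/(49*pi**2).
Hence a_7 = 40/(49*pi**2).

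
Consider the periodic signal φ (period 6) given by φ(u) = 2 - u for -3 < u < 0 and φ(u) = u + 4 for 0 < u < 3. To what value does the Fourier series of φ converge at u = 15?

u = 15 differs from u = 3 by 2 full period(s), and the series is 6-periodic.
At u = 3 the one-sided limits are φ(3^-) = 7 and φ(3^+) = 5.
By Dirichlet's theorem the series converges to their average, [(7) + (5)]/2 = 6.

6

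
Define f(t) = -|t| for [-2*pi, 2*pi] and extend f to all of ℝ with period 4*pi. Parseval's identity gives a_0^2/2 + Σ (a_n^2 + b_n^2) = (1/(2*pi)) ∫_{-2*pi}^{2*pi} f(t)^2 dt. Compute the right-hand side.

(1/(2*pi)) ∫_{-2*pi}^{2*pi} f(t)^2 dt = (1/(2*pi)) · (16*pi**3/3) = 8*pi**2/3.

8*pi**2/3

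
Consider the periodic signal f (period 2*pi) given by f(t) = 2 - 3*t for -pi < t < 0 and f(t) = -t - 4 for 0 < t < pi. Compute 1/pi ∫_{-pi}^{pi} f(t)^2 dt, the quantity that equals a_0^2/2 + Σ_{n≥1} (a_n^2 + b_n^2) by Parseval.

20 + 10*pi + 10*pi**2/3

1/pi ∫_{-pi}^{pi} f(t)^2 dt = 1/pi · (10*pi*(6 + 3*pi + pi**2)/3) = 20 + 10*pi + 10*pi**2/3.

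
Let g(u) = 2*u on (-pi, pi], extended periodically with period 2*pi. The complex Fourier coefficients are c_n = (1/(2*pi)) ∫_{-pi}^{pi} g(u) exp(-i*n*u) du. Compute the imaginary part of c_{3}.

Since g is real-valued, Im(c_{3}) = -(1/(2*pi)) ∫_{-pi}^{pi} g(u) sin(3*u) du = -b_{3}/2.
g is odd and sin(3*u) is odd, so the integrand is even: ∫_{-pi}^{pi} g(u) sin(3*u) du = 2∫_0^{pi} g(u) sin(3*u) du.
Integrating by parts (boundary term plus one more integral), an antiderivative of (2*u) sin(3*u) is -2*u*cos(3*u)/3 + 2*sin(3*u)/9; evaluating from 0 to pi: ∫_{0}^{pi} (2*u) sin(3*u) du = (2*pi/3) - (0) = 2*pi/3.
So ∫_{-pi}^{pi} g(u) sin(3*u) du = 4*pi/3.
Hence Im(c_{3}) = (-1/(2*pi))·(4*pi/3) = -2/3.

-2/3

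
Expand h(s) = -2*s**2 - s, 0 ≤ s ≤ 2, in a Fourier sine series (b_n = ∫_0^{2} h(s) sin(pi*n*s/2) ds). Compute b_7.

b_7 = ∫_0^{2} (-2*s**2 - s) sin(7*pi*s/2) ds.
Integrating by parts twice (tabular method), an antiderivative of (-2*s**2 - s) sin(7*pi*s/2) is 4*s**2*cos(7*pi*s/2)/(7*pi) - 16*s*sin(7*pi*s/2)/(49*pi**2) + 2*s*cos(7*pi*s/2)/(7*pi) - 4*sin(7*pi*s/2)/(49*pi**2) - 32*cos(7*pi*s/2)/(343*pi**3); evaluating from 0 to 2: ∫_{0}^{2} (-2*s**2 - s) sin(7*pi*s/2) ds = (4*(8 - 245*pi**2)/(343*pi**3)) - (-32/(343*pi**3)) = 4*(16 - 245*pi**2)/(343*pi**3).
Hence b_7 = 4*(16 - 245*pi**2)/(343*pi**3).

4*(16 - 245*pi**2)/(343*pi**3)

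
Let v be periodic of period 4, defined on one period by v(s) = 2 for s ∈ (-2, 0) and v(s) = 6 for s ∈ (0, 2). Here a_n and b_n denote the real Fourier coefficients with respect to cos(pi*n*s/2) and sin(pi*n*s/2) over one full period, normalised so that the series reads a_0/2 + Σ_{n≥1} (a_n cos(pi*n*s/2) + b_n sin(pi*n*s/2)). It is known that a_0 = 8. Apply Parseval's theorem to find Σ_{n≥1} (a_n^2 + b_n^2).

8

Parseval: a_0^2/2 + Σ_{n≥1} (a_n^2+b_n^2) = 1/2 ∫_{-2}^{2} v(s)^2 ds = 40.
Subtract a_0^2/2 = 32: Σ (a_n^2+b_n^2) = 8.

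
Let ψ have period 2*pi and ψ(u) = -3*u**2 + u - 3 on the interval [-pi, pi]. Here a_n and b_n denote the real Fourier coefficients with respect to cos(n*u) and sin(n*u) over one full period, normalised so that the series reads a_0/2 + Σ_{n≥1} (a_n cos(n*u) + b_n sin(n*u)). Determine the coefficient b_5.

b_5 = 1/pi ∫_{-pi}^{pi} ψ(u) sin(5*u) du.
Integrating by parts twice (tabular method), an antiderivative of (-3*u**2 + u - 3) sin(5*u) is 3*u**2*cos(5*u)/5 - 6*u*sin(5*u)/25 - u*cos(5*u)/5 + sin(5*u)/25 + 69*cos(5*u)/125; evaluating from -pi to pi: ∫_{-pi}^{pi} (-3*u**2 + u - 3) sin(5*u) du = (-3*pi**2/5 - 69/125 + pi/5) - (-3*pi**2/5 - pi/5 - 69/125) = 2*pi/5.
Hence b_5 = (1/pi)·(2*pi/5) = 2/5.

2/5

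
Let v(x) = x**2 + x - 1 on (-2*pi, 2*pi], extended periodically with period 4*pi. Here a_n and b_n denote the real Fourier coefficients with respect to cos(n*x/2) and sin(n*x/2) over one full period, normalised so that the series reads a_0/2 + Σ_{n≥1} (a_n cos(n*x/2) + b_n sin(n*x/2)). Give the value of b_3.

b_3 = (1/(2*pi)) ∫_{-2*pi}^{2*pi} v(x) sin(3*x/2) dx.
Integrating by parts twice (tabular method), an antiderivative of (x**2 + x - 1) sin(3*x/2) is -2*x**2*cos(3*x/2)/3 + 8*x*sin(3*x/2)/9 - 2*x*cos(3*x/2)/3 + 4*sin(3*x/2)/9 + 34*cos(3*x/2)/27; evaluating from -2*pi to 2*pi: ∫_{-2*pi}^{2*pi} (x**2 + x - 1) sin(3*x/2) dx = (-34/27 + 4*pi/3 + 8*pi**2/3) - (-4*pi/3 - 34/27 + 8*pi**2/3) = 8*pi/3.
Hence b_3 = (1/(2*pi))·(8*pi/3) = 4/3.

4/3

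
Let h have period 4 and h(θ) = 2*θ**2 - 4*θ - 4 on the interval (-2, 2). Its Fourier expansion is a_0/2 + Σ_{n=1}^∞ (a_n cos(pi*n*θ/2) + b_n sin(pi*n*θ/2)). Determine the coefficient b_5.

-16/(5*pi)

b_5 = 1/2 ∫_{-2}^{2} h(θ) sin(5*pi*θ/2) dθ.
Integrating by parts twice (tabular method), an antiderivative of (2*θ**2 - 4*θ - 4) sin(5*pi*θ/2) is -4*θ**2*cos(5*pi*θ/2)/(5*pi) + 16*θ*sin(5*pi*θ/2)/(25*pi**2) + 8*θ*cos(5*pi*θ/2)/(5*pi) - 16*sin(5*pi*θ/2)/(25*pi**2) + 32*cos(5*pi*θ/2)/(125*pi**3) + 8*cos(5*pi*θ/2)/(5*pi); evaluating from -2 to 2: ∫_{-2}^{2} (2*θ**2 - 4*θ - 4) sin(5*pi*θ/2) dθ = (8*(-25*pi**2 - 4)/(125*pi**3)) - (8*(-4 + 75*pi**2)/(125*pi**3)) = -32/(5*pi).
Hence b_5 = (1/2)·(-32/(5*pi)) = -16/(5*pi).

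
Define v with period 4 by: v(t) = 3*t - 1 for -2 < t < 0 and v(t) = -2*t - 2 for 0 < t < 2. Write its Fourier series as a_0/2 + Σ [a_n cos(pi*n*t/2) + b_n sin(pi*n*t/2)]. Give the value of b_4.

b_4 = 1/2 ∫_{-2}^{2} v(t) sin(2*pi*t) dt.
Split the integral at the breakpoints.
Integrating by parts (boundary term plus one more integral), an antiderivative of (3*t - 1) sin(2*pi*t) is -3*t*cos(2*pi*t)/(2*pi) + 3*sin(2*pi*t)/(4*pi**2) + cos(2*pi*t)/(2*pi); evaluating from -2 to 0: ∫_{-2}^{0} (3*t - 1) sin(2*pi*t) dt = (1/(2*pi)) - (7/(2*pi)) = -3/pi.
Integrating by parts (boundary term plus one more integral), an antiderivative of (-2*t - 2) sin(2*pi*t) is t*cos(2*pi*t)/pi - sin(2*pi*t)/(2*pi**2) + cos(2*pi*t)/pi; evaluating from 0 to 2: ∫_{0}^{2} (-2*t - 2) sin(2*pi*t) dt = (3/pi) - (1/pi) = 2/pi.
Summing the pieces and multiplying by (1/2) gives b_4 = -1/(2*pi).

-1/(2*pi)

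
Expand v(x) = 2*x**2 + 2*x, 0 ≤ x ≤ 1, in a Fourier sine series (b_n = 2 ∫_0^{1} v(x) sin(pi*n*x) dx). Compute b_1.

b_1 = 2 ∫_0^{1} (2*x**2 + 2*x) sin(pi*x) dx.
Integrating by parts twice (tabular method), an antiderivative of (2*x**2 + 2*x) sin(pi*x) is -2*x**2*cos(pi*x)/pi + 4*x*sin(pi*x)/pi**2 - 2*x*cos(pi*x)/pi + 2*sin(pi*x)/pi**2 + 4*cos(pi*x)/pi**3; evaluating from 0 to 1: ∫_{0}^{1} (2*x**2 + 2*x) sin(pi*x) dx = (-4/pi**3 + 4/pi) - (4/pi**3) = -8/pi**3 + 4/pi.
Hence b_1 = 2·(-8/pi**3 + 4/pi) = -16/pi**3 + 8/pi.

-16/pi**3 + 8/pi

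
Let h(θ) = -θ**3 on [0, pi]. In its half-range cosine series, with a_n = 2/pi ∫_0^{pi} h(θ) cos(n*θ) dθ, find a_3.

a_3 = 2/pi ∫_0^{pi} (-θ**3) cos(3*θ) dθ.
Integrating by parts three times (tabular method), an antiderivative of (-θ**3) cos(3*θ) is -θ**3*sin(3*θ)/3 - θ**2*cos(3*θ)/3 + 2*θ*sin(3*θ)/9 + 2*cos(3*θ)/27; evaluating from 0 to pi: ∫_{0}^{pi} (-θ**3) cos(3*θ) dθ = (-2/27 + pi**2/3) - (2/27) = -4/27 + pi**2/3.
Hence a_3 = (2/pi)·(-4/27 + pi**2/3) = 2*(-4 + 9*pi**2)/(27*pi).

2*(-4 + 9*pi**2)/(27*pi)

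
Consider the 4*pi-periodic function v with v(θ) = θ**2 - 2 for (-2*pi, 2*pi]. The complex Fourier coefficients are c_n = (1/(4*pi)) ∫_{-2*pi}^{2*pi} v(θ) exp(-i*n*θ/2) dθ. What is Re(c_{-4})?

Since v is real-valued, Re(c_{-4}) = (1/(4*pi)) ∫_{-2*pi}^{2*pi} v(θ) cos(-2*θ) dθ = a_{4}/2.
v is even and cos(-2*θ) is even, so the integrand is even: ∫_{-2*pi}^{2*pi} v(θ) cos(-2*θ) dθ = 2∫_0^{2*pi} v(θ) cos(-2*θ) dθ.
Integrating by parts twice (tabular method), an antiderivative of (θ**2 - 2) cos(-2*θ) is θ**2*sin(2*θ)/2 + θ*cos(2*θ)/2 - 5*sin(2*θ)/4; evaluating from 0 to 2*pi: ∫_{0}^{2*pi} (θ**2 - 2) cos(-2*θ) dθ = (pi) - (0) = pi.
So ∫_{-2*pi}^{2*pi} v(θ) cos(-2*θ) dθ = 2*pi.
Hence Re(c_{-4}) = (1/(4*pi))·(2*pi) = 1/2.

1/2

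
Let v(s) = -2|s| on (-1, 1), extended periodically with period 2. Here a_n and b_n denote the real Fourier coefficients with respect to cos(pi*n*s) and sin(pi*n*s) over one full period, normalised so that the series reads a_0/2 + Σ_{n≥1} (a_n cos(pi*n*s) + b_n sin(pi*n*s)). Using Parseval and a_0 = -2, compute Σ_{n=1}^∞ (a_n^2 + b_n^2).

2/3

Parseval: a_0^2/2 + Σ_{n≥1} (a_n^2+b_n^2) = ∫_{-1}^{1} v(s)^2 ds = 8/3.
Subtract a_0^2/2 = 2: Σ (a_n^2+b_n^2) = 2/3.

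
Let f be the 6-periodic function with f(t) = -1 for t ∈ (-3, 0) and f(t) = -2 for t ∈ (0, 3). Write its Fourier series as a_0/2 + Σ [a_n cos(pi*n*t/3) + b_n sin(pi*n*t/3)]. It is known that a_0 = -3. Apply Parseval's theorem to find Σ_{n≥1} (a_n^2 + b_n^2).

Parseval: a_0^2/2 + Σ_{n≥1} (a_n^2+b_n^2) = 1/3 ∫_{-3}^{3} f(t)^2 dt = 5.
Subtract a_0^2/2 = 9/2: Σ (a_n^2+b_n^2) = 1/2.

1/2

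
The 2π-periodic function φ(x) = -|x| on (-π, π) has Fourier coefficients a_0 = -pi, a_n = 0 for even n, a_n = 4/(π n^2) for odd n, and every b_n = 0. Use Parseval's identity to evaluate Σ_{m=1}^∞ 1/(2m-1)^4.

pi**4/96

Parseval: a_0^2/2 + Σ a_n^2 = (1/π) ∫_{-π}^{π} φ(x)^2 dx = 2*pi**2/3.
Subtract a_0^2/2 = pi**2/2: Σ a_n^2 = pi**2/6.
Only odd n contribute, with a_n^2 = 16/(π^2 n^4), so Σ_{m≥1} 1/(2m-1)^4 = π^2·(pi**2/6)/16 = pi**4/96.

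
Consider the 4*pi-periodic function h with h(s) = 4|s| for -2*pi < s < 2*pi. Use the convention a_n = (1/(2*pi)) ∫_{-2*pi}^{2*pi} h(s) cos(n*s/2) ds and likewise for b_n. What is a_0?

8*pi

a_0 = (1/(2*pi)) ∫_{-2*pi}^{2*pi} h(s) ds = (1/(2*pi)) · (16*pi**2) = 8*pi.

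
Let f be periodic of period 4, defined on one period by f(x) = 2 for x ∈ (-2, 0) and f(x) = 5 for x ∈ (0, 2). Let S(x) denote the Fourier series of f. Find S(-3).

5

x = -3 differs from x = 1 by -1 full period(s), and the series is 4-periodic.
f is continuous at x = 1 with value 5, so the series converges to 5 there.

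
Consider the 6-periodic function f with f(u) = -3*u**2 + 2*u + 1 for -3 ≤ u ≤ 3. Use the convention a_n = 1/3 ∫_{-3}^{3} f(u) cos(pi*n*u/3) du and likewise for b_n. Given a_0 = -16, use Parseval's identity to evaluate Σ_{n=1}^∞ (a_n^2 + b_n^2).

768/5

Parseval: a_0^2/2 + Σ_{n≥1} (a_n^2+b_n^2) = 1/3 ∫_{-3}^{3} f(u)^2 du = 1408/5.
Subtract a_0^2/2 = 128: Σ (a_n^2+b_n^2) = 768/5.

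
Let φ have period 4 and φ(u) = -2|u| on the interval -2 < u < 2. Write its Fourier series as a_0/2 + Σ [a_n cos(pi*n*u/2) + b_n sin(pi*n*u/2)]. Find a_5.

16/(25*pi**2)

a_5 = 1/2 ∫_{-2}^{2} φ(u) cos(5*pi*u/2) du.
φ is even and cos(5*pi*u/2) is even, so the integrand is even and a_5 = ∫_0^{2} φ(u) cos(5*pi*u/2) du.
Integrating by parts (boundary term plus one more integral), an antiderivative of (-2*u) cos(5*pi*u/2) is -4*u*sin(5*pi*u/2)/(5*pi) - 8*cos(5*pi*u/2)/(25*pi**2); evaluating from 0 to 2: ∫_{0}^{2} (-2*u) cos(5*pi*u/2) du = (8/(25*pi**2)) - (-8/(25*pi**2)) = 16/(25*pi**2).
Hence a_5 = 16/(25*pi**2).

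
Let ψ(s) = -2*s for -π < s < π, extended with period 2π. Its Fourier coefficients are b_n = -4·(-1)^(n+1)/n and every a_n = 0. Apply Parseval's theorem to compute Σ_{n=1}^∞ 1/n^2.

Parseval: Σ b_n^2 = (1/π) ∫_{-π}^{π} ψ(s)^2 ds = 8*pi**2/3.
Σ b_n^2 = Σ 16/n^2, so Σ 1/n^2 = (8*pi**2/3)/16 = pi**2/6.

pi**2/6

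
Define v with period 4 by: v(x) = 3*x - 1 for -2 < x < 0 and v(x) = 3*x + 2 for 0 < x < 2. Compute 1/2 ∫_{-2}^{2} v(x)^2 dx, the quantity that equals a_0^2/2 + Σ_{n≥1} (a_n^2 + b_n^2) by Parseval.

47

1/2 ∫_{-2}^{2} v(x)^2 dx = 1/2 · (94) = 47.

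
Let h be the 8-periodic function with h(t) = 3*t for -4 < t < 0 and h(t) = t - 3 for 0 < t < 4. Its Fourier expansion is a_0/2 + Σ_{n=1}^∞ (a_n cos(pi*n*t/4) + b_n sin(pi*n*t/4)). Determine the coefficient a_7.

16/(49*pi**2)

a_7 = 1/4 ∫_{-4}^{4} h(t) cos(7*pi*t/4) dt.
Split the integral at the breakpoints.
Integrating by parts (boundary term plus one more integral), an antiderivative of (3*t) cos(7*pi*t/4) is 12*t*sin(7*pi*t/4)/(7*pi) + 48*cos(7*pi*t/4)/(49*pi**2); evaluating from -4 to 0: ∫_{-4}^{0} (3*t) cos(7*pi*t/4) dt = (48/(49*pi**2)) - (-48/(49*pi**2)) = 96/(49*pi**2).
Integrating by parts (boundary term plus one more integral), an antiderivative of (t - 3) cos(7*pi*t/4) is 4*t*sin(7*pi*t/4)/(7*pi) - 12*sin(7*pi*t/4)/(7*pi) + 16*cos(7*pi*t/4)/(49*pi**2); evaluating from 0 to 4: ∫_{0}^{4} (t - 3) cos(7*pi*t/4) dt = (-16/(49*pi**2)) - (16/(49*pi**2)) = -32/(49*pi**2).
Summing the pieces and multiplying by (1/4) gives a_7 = 16/(49*pi**2).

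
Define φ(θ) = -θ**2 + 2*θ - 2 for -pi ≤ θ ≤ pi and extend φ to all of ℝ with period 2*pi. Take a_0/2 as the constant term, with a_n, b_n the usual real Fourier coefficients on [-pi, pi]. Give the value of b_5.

b_5 = 1/pi ∫_{-pi}^{pi} φ(θ) sin(5*θ) dθ.
Integrating by parts twice (tabular method), an antiderivative of (-θ**2 + 2*θ - 2) sin(5*θ) is θ**2*cos(5*θ)/5 - 2*θ*sin(5*θ)/25 - 2*θ*cos(5*θ)/5 + 2*sin(5*θ)/25 + 48*cos(5*θ)/125; evaluating from -pi to pi: ∫_{-pi}^{pi} (-θ**2 + 2*θ - 2) sin(5*θ) dθ = (-pi**2/5 - 48/125 + 2*pi/5) - (-pi**2/5 - 2*pi/5 - 48/125) = 4*pi/5.
Hence b_5 = (1/pi)·(4*pi/5) = 4/5.

4/5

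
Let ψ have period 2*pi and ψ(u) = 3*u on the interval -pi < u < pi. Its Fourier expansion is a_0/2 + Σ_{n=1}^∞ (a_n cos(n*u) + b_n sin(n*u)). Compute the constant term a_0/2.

0

a_0 = 1/pi ∫_{-pi}^{pi} ψ(u) du = 1/pi · (0) = 0.
So the constant term a_0/2 = 0.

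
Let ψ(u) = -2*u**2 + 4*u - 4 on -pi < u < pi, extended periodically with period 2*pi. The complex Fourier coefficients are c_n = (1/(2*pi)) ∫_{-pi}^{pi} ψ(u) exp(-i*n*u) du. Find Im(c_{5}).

Since ψ is real-valued, Im(c_{5}) = -(1/(2*pi)) ∫_{-pi}^{pi} ψ(u) sin(5*u) du = -b_{5}/2.
Integrating by parts twice (tabular method), an antiderivative of (-2*u**2 + 4*u - 4) sin(5*u) is 2*u**2*cos(5*u)/5 - 4*u*sin(5*u)/25 - 4*u*cos(5*u)/5 + 4*sin(5*u)/25 + 96*cos(5*u)/125; evaluating from -pi to pi: ∫_{-pi}^{pi} (-2*u**2 + 4*u - 4) sin(5*u) du = (-2*pi**2/5 - 96/125 + 4*pi/5) - (-2*pi**2/5 - 4*pi/5 - 96/125) = 8*pi/5.
Hence Im(c_{5}) = (-1/(2*pi))·(8*pi/5) = -4/5.

-4/5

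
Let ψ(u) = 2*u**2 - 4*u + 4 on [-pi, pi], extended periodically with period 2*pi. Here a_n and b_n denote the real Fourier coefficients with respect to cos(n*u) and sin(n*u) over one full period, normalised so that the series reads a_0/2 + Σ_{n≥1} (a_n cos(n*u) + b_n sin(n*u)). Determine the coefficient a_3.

a_3 = 1/pi ∫_{-pi}^{pi} ψ(u) cos(3*u) du.
Integrating by parts twice (tabular method), an antiderivative of (2*u**2 - 4*u + 4) cos(3*u) is 2*u**2*sin(3*u)/3 - 4*u*sin(3*u)/3 + 4*u*cos(3*u)/9 + 32*sin(3*u)/27 - 4*cos(3*u)/9; evaluating from -pi to pi: ∫_{-pi}^{pi} (2*u**2 - 4*u + 4) cos(3*u) du = (4/9 - 4*pi/9) - (4/9 + 4*pi/9) = -8*pi/9.
Hence a_3 = (1/pi)·(-8*pi/9) = -8/9.

-8/9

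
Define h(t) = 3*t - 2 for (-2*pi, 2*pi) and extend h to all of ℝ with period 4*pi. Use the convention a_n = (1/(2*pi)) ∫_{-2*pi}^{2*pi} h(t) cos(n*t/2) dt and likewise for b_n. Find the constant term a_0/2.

-2

a_0 = (1/(2*pi)) ∫_{-2*pi}^{2*pi} h(t) dt = (1/(2*pi)) · (-8*pi) = -4.
So the constant term a_0/2 = -2.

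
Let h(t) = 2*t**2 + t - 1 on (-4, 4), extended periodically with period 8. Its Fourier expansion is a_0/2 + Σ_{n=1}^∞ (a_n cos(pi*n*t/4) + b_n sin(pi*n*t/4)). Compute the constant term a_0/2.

29/3

a_0 = 1/4 ∫_{-4}^{4} h(t) dt = 1/4 · (232/3) = 58/3.
So the constant term a_0/2 = 29/3.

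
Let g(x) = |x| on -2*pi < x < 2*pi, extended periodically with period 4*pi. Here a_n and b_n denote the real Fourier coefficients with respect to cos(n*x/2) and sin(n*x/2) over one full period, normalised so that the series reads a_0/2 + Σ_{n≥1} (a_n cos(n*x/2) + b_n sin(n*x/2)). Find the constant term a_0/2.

pi

a_0 = (1/(2*pi)) ∫_{-2*pi}^{2*pi} g(x) dx = (1/(2*pi)) · (4*pi**2) = 2*pi.
So the constant term a_0/2 = pi.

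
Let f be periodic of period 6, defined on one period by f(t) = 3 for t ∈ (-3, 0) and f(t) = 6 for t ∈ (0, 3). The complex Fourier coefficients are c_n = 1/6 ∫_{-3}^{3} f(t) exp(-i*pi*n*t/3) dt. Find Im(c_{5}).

Since f is real-valued, Im(c_{5}) = -1/6 ∫_{-3}^{3} f(t) sin(5*pi*t/3) dt = -b_{5}/2.
Split the integral at the breakpoints.
Directly, an antiderivative of (3) sin(5*pi*t/3) is -9*cos(5*pi*t/3)/(5*pi); evaluating from -3 to 0: ∫_{-3}^{0} (3) sin(5*pi*t/3) dt = (-9/(5*pi)) - (9/(5*pi)) = -18/(5*pi).
Directly, an antiderivative of (6) sin(5*pi*t/3) is -18*cos(5*pi*t/3)/(5*pi); evaluating from 0 to 3: ∫_{0}^{3} (6) sin(5*pi*t/3) dt = (18/(5*pi)) - (-18/(5*pi)) = 36/(5*pi).
So ∫_{-3}^{3} f(t) sin(5*pi*t/3) dt = 18/(5*pi).
Hence Im(c_{5}) = (-1/6)·(18/(5*pi)) = -3/(5*pi).

-3/(5*pi)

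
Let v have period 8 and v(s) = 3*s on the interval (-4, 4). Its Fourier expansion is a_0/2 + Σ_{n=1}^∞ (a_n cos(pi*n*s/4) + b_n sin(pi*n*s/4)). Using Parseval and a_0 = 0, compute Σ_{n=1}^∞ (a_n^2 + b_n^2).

Parseval: a_0^2/2 + Σ_{n≥1} (a_n^2+b_n^2) = 1/4 ∫_{-4}^{4} v(s)^2 ds = 96.
Subtract a_0^2/2 = 0: Σ (a_n^2+b_n^2) = 96.

96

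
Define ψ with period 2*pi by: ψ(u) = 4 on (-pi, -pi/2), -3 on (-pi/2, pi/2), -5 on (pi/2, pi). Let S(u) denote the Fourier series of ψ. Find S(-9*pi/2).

1/2

u = -9*pi/2 differs from u = -pi/2 by -2 full period(s), and the series is 2*pi-periodic.
At u = -pi/2 the one-sided limits are ψ(-pi/2^-) = 4 and ψ(-pi/2^+) = -3.
By Dirichlet's theorem the series converges to their average, [(4) + (-3)]/2 = 1/2.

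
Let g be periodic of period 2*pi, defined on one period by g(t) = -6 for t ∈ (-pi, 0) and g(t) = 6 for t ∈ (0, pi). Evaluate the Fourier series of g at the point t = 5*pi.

0

t = 5*pi differs from t = pi by 2 full period(s), and the series is 2*pi-periodic.
At t = pi the one-sided limits are g(pi^-) = 6 and g(pi^+) = -6.
By Dirichlet's theorem the series converges to their average, [(6) + (-6)]/2 = 0.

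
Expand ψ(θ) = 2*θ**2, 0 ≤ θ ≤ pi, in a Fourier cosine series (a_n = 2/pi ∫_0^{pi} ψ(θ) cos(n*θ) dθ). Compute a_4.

1/2

a_4 = 2/pi ∫_0^{pi} (2*θ**2) cos(4*θ) dθ.
Integrating by parts twice (tabular method), an antiderivative of (2*θ**2) cos(4*θ) is θ**2*sin(4*θ)/2 + θ*cos(4*θ)/4 - sin(4*θ)/16; evaluating from 0 to pi: ∫_{0}^{pi} (2*θ**2) cos(4*θ) dθ = (pi/4) - (0) = pi/4.
Hence a_4 = (2/pi)·(pi/4) = 1/2.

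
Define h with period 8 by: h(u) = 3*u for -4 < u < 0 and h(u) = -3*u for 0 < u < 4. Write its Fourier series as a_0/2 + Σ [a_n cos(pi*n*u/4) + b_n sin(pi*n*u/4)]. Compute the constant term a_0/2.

a_0 = 1/4 ∫_{-4}^{4} h(u) du = 1/4 · (-48) = -12.
So the constant term a_0/2 = -6.

-6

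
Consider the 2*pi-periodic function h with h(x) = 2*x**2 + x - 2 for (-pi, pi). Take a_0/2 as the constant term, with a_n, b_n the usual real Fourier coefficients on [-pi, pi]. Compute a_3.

-8/9

a_3 = 1/pi ∫_{-pi}^{pi} h(x) cos(3*x) dx.
Integrating by parts twice (tabular method), an antiderivative of (2*x**2 + x - 2) cos(3*x) is 2*x**2*sin(3*x)/3 + x*sin(3*x)/3 + 4*x*cos(3*x)/9 - 22*sin(3*x)/27 + cos(3*x)/9; evaluating from -pi to pi: ∫_{-pi}^{pi} (2*x**2 + x - 2) cos(3*x) dx = (-4*pi/9 - 1/9) - (-1/9 + 4*pi/9) = -8*pi/9.
Hence a_3 = (1/pi)·(-8*pi/9) = -8/9.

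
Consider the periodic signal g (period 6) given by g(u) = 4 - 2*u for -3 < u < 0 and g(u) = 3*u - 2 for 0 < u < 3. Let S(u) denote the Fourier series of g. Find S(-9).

17/2

u = -9 differs from u = -3 by -1 full period(s), and the series is 6-periodic.
At u = -3 the one-sided limits are g(-3^-) = 7 and g(-3^+) = 10.
By Dirichlet's theorem the series converges to their average, [(7) + (10)]/2 = 17/2.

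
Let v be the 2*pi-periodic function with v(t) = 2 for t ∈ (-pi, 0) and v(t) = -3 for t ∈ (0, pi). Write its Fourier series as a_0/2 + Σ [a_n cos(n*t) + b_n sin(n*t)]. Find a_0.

a_0 = 1/pi ∫_{-pi}^{pi} v(t) dt = 1/pi · (-pi) = -1.

-1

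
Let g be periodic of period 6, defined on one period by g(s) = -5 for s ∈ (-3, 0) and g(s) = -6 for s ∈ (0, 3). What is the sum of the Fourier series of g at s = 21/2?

s = 21/2 differs from s = -3/2 by 2 full period(s), and the series is 6-periodic.
g is continuous at s = -3/2 with value -5, so the series converges to -5 there.

-5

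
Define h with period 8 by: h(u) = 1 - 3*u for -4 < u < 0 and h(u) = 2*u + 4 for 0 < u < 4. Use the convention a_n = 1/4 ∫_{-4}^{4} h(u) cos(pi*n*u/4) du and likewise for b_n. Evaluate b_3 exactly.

2/(3*pi)

b_3 = 1/4 ∫_{-4}^{4} h(u) sin(3*pi*u/4) du.
Split the integral at the breakpoints.
Integrating by parts (boundary term plus one more integral), an antiderivative of (1 - 3*u) sin(3*pi*u/4) is 4*u*cos(3*pi*u/4)/pi - 16*sin(3*pi*u/4)/(3*pi**2) - 4*cos(3*pi*u/4)/(3*pi); evaluating from -4 to 0: ∫_{-4}^{0} (1 - 3*u) sin(3*pi*u/4) du = (-4/(3*pi)) - (52/(3*pi)) = -56/(3*pi).
Integrating by parts (boundary term plus one more integral), an antiderivative of (2*u + 4) sin(3*pi*u/4) is -8*u*cos(3*pi*u/4)/(3*pi) + 32*sin(3*pi*u/4)/(9*pi**2) - 16*cos(3*pi*u/4)/(3*pi); evaluating from 0 to 4: ∫_{0}^{4} (2*u + 4) sin(3*pi*u/4) du = (16/pi) - (-16/(3*pi)) = 64/(3*pi).
Summing the pieces and multiplying by (1/4) gives b_3 = 2/(3*pi).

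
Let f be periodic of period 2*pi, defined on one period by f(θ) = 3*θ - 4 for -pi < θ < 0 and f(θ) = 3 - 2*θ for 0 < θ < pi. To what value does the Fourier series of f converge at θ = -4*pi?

θ = -4*pi differs from θ = 0 by -2 full period(s), and the series is 2*pi-periodic.
At θ = 0 the one-sided limits are f(0^-) = -4 and f(0^+) = 3.
By Dirichlet's theorem the series converges to their average, [(-4) + (3)]/2 = -1/2.

-1/2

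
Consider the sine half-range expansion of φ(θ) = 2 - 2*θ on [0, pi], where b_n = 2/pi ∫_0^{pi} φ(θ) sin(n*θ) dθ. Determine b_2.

2

b_2 = 2/pi ∫_0^{pi} (2 - 2*θ) sin(2*θ) dθ.
Integrating by parts (boundary term plus one more integral), an antiderivative of (2 - 2*θ) sin(2*θ) is θ*cos(2*θ) - sin(2*θ)/2 - cos(2*θ); evaluating from 0 to pi: ∫_{0}^{pi} (2 - 2*θ) sin(2*θ) dθ = (-1 + pi) - (-1) = pi.
Hence b_2 = (2/pi)·(pi) = 2.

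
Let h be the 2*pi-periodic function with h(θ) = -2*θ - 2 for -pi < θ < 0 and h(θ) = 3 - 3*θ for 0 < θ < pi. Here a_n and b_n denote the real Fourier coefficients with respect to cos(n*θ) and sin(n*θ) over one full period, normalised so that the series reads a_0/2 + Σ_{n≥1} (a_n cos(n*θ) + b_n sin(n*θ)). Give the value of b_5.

(2 - pi)/pi

b_5 = 1/pi ∫_{-pi}^{pi} h(θ) sin(5*θ) dθ.
Split the integral at the breakpoints.
Integrating by parts (boundary term plus one more integral), an antiderivative of (-2*θ - 2) sin(5*θ) is 2*θ*cos(5*θ)/5 - 2*sin(5*θ)/25 + 2*cos(5*θ)/5; evaluating from -pi to 0: ∫_{-pi}^{0} (-2*θ - 2) sin(5*θ) dθ = (2/5) - (-2/5 + 2*pi/5) = 4/5 - 2*pi/5.
Integrating by parts (boundary term plus one more integral), an antiderivative of (3 - 3*θ) sin(5*θ) is 3*θ*cos(5*θ)/5 - 3*sin(5*θ)/25 - 3*cos(5*θ)/5; evaluating from 0 to pi: ∫_{0}^{pi} (3 - 3*θ) sin(5*θ) dθ = (3/5 - 3*pi/5) - (-3/5) = 6/5 - 3*pi/5.
Summing the pieces and multiplying by (1/pi) gives b_5 = (2 - pi)/pi.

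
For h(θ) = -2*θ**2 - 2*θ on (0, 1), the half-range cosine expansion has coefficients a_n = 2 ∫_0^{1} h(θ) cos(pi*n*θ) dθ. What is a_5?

a_5 = 2 ∫_0^{1} (-2*θ**2 - 2*θ) cos(5*pi*θ) dθ.
Integrating by parts twice (tabular method), an antiderivative of (-2*θ**2 - 2*θ) cos(5*pi*θ) is -2*θ**2*sin(5*pi*θ)/(5*pi) - 2*θ*sin(5*pi*θ)/(5*pi) - 4*θ*cos(5*pi*θ)/(25*pi**2) + 4*sin(5*pi*θ)/(125*pi**3) - 2*cos(5*pi*θ)/(25*pi**2); evaluating from 0 to 1: ∫_{0}^{1} (-2*θ**2 - 2*θ) cos(5*pi*θ) dθ = (6/(25*pi**2)) - (-2/(25*pi**2)) = 8/(25*pi**2).
Hence a_5 = 2·(8/(25*pi**2)) = 16/(25*pi**2).

16/(25*pi**2)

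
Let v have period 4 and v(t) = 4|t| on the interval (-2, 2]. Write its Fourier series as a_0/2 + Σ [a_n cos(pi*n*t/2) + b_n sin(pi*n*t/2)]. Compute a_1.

-32/pi**2

a_1 = 1/2 ∫_{-2}^{2} v(t) cos(pi*t/2) dt.
v is even and cos(pi*t/2) is even, so the integrand is even and a_1 = ∫_0^{2} v(t) cos(pi*t/2) dt.
Integrating by parts (boundary term plus one more integral), an antiderivative of (4*t) cos(pi*t/2) is 8*t*sin(pi*t/2)/pi + 16*cos(pi*t/2)/pi**2; evaluating from 0 to 2: ∫_{0}^{2} (4*t) cos(pi*t/2) dt = (-16/pi**2) - (16/pi**2) = -32/pi**2.
Hence a_1 = -32/pi**2.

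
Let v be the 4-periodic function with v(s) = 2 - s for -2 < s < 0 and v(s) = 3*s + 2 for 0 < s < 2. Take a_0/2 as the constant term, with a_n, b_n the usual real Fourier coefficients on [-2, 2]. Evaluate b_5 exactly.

4/(5*pi)

b_5 = 1/2 ∫_{-2}^{2} v(s) sin(5*pi*s/2) ds.
Split the integral at the breakpoints.
Integrating by parts (boundary term plus one more integral), an antiderivative of (2 - s) sin(5*pi*s/2) is 2*s*cos(5*pi*s/2)/(5*pi) - 4*sin(5*pi*s/2)/(25*pi**2) - 4*cos(5*pi*s/2)/(5*pi); evaluating from -2 to 0: ∫_{-2}^{0} (2 - s) sin(5*pi*s/2) ds = (-4/(5*pi)) - (8/(5*pi)) = -12/(5*pi).
Integrating by parts (boundary term plus one more integral), an antiderivative of (3*s + 2) sin(5*pi*s/2) is -6*s*cos(5*pi*s/2)/(5*pi) + 12*sin(5*pi*s/2)/(25*pi**2) - 4*cos(5*pi*s/2)/(5*pi); evaluating from 0 to 2: ∫_{0}^{2} (3*s + 2) sin(5*pi*s/2) ds = (16/(5*pi)) - (-4/(5*pi)) = 4/pi.
Summing the pieces and multiplying by (1/2) gives b_5 = 4/(5*pi).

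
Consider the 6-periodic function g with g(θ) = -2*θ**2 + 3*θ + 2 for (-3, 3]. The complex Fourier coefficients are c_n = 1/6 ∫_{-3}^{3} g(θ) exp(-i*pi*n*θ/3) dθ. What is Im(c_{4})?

9/(4*pi)

Since g is real-valued, Im(c_{4}) = -1/6 ∫_{-3}^{3} g(θ) sin(4*pi*θ/3) dθ = -b_{4}/2.
Integrating by parts twice (tabular method), an antiderivative of (-2*θ**2 + 3*θ + 2) sin(4*pi*θ/3) is 3*θ**2*cos(4*pi*θ/3)/(2*pi) - 9*θ*sin(4*pi*θ/3)/(4*pi**2) - 9*θ*cos(4*pi*θ/3)/(4*pi) + 27*sin(4*pi*θ/3)/(16*pi**2) - 3*cos(4*pi*θ/3)/(2*pi) - 27*cos(4*pi*θ/3)/(16*pi**3); evaluating from -3 to 3: ∫_{-3}^{3} (-2*θ**2 + 3*θ + 2) sin(4*pi*θ/3) dθ = (3*(-9 + 28*pi**2)/(16*pi**3)) - (3*(-9 + 100*pi**2)/(16*pi**3)) = -27/(2*pi).
Hence Im(c_{4}) = (-1/6)·(-27/(2*pi)) = 9/(4*pi).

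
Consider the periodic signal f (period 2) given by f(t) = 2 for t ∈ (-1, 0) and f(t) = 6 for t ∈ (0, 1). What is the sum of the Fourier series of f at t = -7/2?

6

t = -7/2 differs from t = 1/2 by -2 full period(s), and the series is 2-periodic.
f is continuous at t = 1/2 with value 6, so the series converges to 6 there.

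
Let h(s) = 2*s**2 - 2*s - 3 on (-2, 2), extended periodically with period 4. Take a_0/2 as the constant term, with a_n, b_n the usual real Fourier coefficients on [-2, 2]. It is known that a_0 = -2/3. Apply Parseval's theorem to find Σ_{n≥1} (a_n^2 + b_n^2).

992/45

Parseval: a_0^2/2 + Σ_{n≥1} (a_n^2+b_n^2) = 1/2 ∫_{-2}^{2} h(s)^2 ds = 334/15.
Subtract a_0^2/2 = 2/9: Σ (a_n^2+b_n^2) = 992/45.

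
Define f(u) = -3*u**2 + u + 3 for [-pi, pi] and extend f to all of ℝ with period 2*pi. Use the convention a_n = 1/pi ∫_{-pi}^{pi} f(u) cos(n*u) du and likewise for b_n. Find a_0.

6 - 2*pi**2

a_0 = 1/pi ∫_{-pi}^{pi} f(u) du = 1/pi · (2*pi*(3 - pi**2)) = 6 - 2*pi**2.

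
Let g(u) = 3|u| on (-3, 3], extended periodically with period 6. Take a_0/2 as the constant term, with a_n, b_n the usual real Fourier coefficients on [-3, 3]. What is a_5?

-36/(25*pi**2)

a_5 = 1/3 ∫_{-3}^{3} g(u) cos(5*pi*u/3) du.
g is even and cos(5*pi*u/3) is even, so the integrand is even and a_5 = 2/3 ∫_0^{3} g(u) cos(5*pi*u/3) du.
Integrating by parts (boundary term plus one more integral), an antiderivative of (3*u) cos(5*pi*u/3) is 9*u*sin(5*pi*u/3)/(5*pi) + 27*cos(5*pi*u/3)/(25*pi**2); evaluating from 0 to 3: ∫_{0}^{3} (3*u) cos(5*pi*u/3) du = (-27/(25*pi**2)) - (27/(25*pi**2)) = -54/(25*pi**2).
Hence a_5 = (2/3)·(-54/(25*pi**2)) = -36/(25*pi**2).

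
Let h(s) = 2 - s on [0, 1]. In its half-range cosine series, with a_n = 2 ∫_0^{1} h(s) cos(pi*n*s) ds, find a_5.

a_5 = 2 ∫_0^{1} (2 - s) cos(5*pi*s) ds.
Integrating by parts (boundary term plus one more integral), an antiderivative of (2 - s) cos(5*pi*s) is -s*sin(5*pi*s)/(5*pi) + 2*sin(5*pi*s)/(5*pi) - cos(5*pi*s)/(25*pi**2); evaluating from 0 to 1: ∫_{0}^{1} (2 - s) cos(5*pi*s) ds = (1/(25*pi**2)) - (-1/(25*pi**2)) = 2/(25*pi**2).
Hence a_5 = 2·(2/(25*pi**2)) = 4/(25*pi**2).

4/(25*pi**2)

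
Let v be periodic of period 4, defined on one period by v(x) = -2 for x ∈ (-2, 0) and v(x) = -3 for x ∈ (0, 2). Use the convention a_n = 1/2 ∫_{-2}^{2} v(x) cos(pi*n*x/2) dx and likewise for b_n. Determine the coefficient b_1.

-2/pi

b_1 = 1/2 ∫_{-2}^{2} v(x) sin(pi*x/2) dx.
Split the integral at the breakpoints.
Directly, an antiderivative of (-2) sin(pi*x/2) is 4*cos(pi*x/2)/pi; evaluating from -2 to 0: ∫_{-2}^{0} (-2) sin(pi*x/2) dx = (4/pi) - (-4/pi) = 8/pi.
Directly, an antiderivative of (-3) sin(pi*x/2) is 6*cos(pi*x/2)/pi; evaluating from 0 to 2: ∫_{0}^{2} (-3) sin(pi*x/2) dx = (-6/pi) - (6/pi) = -12/pi.
Summing the pieces and multiplying by (1/2) gives b_1 = -2/pi.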